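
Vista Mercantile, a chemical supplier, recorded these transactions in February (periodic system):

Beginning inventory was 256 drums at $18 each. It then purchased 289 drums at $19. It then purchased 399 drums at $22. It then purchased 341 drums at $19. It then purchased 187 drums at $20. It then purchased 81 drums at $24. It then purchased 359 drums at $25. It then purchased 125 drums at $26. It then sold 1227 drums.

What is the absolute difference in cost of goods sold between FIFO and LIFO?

$3,082

FIFO COGS: 256 @ $18 + 289 @ $19 + 399 @ $22 + 283 @ $19 = $24,254
LIFO COGS: 125 @ $26 + 359 @ $25 + 81 @ $24 + 187 @ $20 + 341 @ $19 + 134 @ $22 = $27,336
Difference = |$24,254 − $27,336| = $3,082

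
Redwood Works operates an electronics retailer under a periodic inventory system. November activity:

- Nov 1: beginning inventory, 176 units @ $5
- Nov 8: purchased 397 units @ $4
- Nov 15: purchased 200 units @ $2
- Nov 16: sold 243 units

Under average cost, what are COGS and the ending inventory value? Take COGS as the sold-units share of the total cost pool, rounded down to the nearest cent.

COGS = $901.58; ending inventory = $1,966.42

Nov 16, sell 243: 243/773 × $2,868.00 → $901.58
Ending inventory (cost pool remaining) = $1,966.42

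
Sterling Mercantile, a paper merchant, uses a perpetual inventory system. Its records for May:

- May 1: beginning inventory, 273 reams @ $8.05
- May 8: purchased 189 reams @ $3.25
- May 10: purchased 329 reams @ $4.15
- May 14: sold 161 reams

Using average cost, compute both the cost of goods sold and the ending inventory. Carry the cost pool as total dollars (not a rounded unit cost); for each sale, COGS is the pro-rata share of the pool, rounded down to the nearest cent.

After May 1: 273 on hand, pool $2,197.65 (≈ $8.0500 each)
After May 8: 462 on hand, pool $2,811.90 (≈ $6.0864 each)
After May 10: 791 on hand, pool $4,177.25 (≈ $5.2810 each)
May 14, sell 161: 161/791 × $4,177.25 → $850.23
Ending inventory (cost pool remaining) = $3,327.02

COGS = $850.23; ending inventory = $3,327.02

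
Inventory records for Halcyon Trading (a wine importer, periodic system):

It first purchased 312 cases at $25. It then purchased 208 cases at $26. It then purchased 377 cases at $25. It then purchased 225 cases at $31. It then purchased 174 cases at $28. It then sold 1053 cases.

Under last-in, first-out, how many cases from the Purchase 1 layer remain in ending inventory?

243

Sale 1 (1053) [LIFO — newest first]: 174 @ $28 + 225 @ $31 + 377 @ $25 + 208 @ $26 + 69 @ $25 = $28,405
Ending inventory: 243 @ $25 = $6,075
Check: goods available $34,480 = COGS $28,405 + ending $6,075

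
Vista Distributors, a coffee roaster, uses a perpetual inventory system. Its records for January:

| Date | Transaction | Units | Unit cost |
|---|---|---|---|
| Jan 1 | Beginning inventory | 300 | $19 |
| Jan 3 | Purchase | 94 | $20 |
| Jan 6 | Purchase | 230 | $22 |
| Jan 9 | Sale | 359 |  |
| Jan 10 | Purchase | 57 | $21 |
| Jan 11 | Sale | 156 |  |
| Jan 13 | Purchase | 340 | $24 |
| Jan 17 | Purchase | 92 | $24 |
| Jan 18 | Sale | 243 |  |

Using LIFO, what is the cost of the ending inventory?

Ending inventory = $7,690

Jan 9, 359 sold [LIFO — newest first]: 230 @ $22 + 94 @ $20 + 35 @ $19 = $7,605
Jan 11, 156 sold [LIFO — newest first]: 57 @ $21 + 99 @ $19 = $3,078
Jan 18, 243 sold [LIFO — newest first]: 92 @ $24 + 151 @ $24 = $5,832
Total COGS = $7,605 + $3,078 + $5,832 = $16,515
Ending inventory: 166 @ $19 + 189 @ $24 = $7,690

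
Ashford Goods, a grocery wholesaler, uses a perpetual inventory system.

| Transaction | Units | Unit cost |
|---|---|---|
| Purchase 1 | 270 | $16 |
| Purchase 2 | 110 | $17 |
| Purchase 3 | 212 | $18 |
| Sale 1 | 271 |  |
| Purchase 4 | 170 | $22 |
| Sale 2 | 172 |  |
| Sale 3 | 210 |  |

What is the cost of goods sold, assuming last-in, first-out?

Sale 1 (271) [LIFO — newest first]: 212 @ $18 + 59 @ $17 = $4,819
Sale 2 (172) [LIFO — newest first]: 170 @ $22 + 2 @ $17 = $3,774
Sale 3 (210) [LIFO — newest first]: 49 @ $17 + 161 @ $16 = $3,409
Total COGS = $4,819 + $3,774 + $3,409 = $12,002
Ending inventory: 109 @ $16 = $1,744
Check: goods available $13,746 = COGS $12,002 + ending $1,744

COGS = $12,002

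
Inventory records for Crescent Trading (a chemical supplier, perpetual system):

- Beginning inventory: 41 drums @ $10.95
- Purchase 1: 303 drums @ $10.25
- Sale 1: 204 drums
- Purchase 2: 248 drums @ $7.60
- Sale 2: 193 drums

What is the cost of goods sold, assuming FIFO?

Sale 1 (204) [FIFO — oldest first]: 41 @ $10.95 + 163 @ $10.25 = $2,119.70
Sale 2 (193) [FIFO — oldest first]: 140 @ $10.25 + 53 @ $7.60 = $1,837.80
Total COGS = $2,119.70 + $1,837.80 = $3,957.50
Ending inventory: 195 @ $7.60 = $1,482.00

COGS = $3,957.50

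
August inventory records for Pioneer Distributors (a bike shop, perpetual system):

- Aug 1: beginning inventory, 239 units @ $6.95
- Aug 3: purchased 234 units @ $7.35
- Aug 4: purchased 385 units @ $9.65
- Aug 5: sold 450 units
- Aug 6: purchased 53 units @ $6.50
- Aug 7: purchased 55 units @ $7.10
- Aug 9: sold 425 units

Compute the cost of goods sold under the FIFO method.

COGS = $7,206.70

Aug 5, 450 sold [FIFO — oldest first]: 239 @ $6.95 + 211 @ $7.35 = $3,211.90
Aug 9, 425 sold [FIFO — oldest first]: 23 @ $7.35 + 385 @ $9.65 + 17 @ $6.50 = $3,994.80
Total COGS = $3,211.90 + $3,994.80 = $7,206.70
Ending inventory: 36 @ $6.50 + 55 @ $7.10 = $624.50
Check: goods available $7,831.20 = COGS $7,206.70 + ending $624.50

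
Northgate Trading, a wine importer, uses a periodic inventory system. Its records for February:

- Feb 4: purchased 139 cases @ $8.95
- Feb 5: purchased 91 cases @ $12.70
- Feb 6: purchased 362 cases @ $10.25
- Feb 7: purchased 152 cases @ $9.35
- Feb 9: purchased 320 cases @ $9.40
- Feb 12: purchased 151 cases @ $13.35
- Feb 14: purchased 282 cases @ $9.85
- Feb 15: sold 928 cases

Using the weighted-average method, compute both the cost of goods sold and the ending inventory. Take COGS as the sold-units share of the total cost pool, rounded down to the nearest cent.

COGS = $9,505.02; ending inventory = $5,827.98

Feb 15, sell 928: 928/1497 × $15,333.00 → $9,505.02
Ending inventory (cost pool remaining) = $5,827.98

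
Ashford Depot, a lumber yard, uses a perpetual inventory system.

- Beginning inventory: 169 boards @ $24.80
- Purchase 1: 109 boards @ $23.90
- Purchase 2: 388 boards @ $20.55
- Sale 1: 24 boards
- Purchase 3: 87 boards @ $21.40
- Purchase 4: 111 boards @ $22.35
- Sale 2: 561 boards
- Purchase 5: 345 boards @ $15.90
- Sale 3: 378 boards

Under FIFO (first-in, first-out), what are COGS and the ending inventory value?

Sale 1 (24) [FIFO — oldest first]: 24 @ $24.80 = $595.20
Sale 2 (561) [FIFO — oldest first]: 145 @ $24.80 + 109 @ $23.90 + 307 @ $20.55 = $12,509.95
Sale 3 (378) [FIFO — oldest first]: 81 @ $20.55 + 87 @ $21.40 + 111 @ $22.35 + 99 @ $15.90 = $7,581.30
Total COGS = $595.20 + $12,509.95 + $7,581.30 = $20,686.45
Ending inventory: 246 @ $15.90 = $3,911.40

COGS = $20,686.45; ending inventory = $3,911.40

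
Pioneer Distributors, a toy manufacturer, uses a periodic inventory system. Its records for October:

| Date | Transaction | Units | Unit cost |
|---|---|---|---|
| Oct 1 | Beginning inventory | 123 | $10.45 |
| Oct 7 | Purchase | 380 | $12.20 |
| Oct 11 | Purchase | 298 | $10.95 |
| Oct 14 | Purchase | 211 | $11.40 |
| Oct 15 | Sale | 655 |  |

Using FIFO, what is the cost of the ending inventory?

Ending inventory = $4,004.10

Oct 15, 655 sold [FIFO — oldest first]: 123 @ $10.45 + 380 @ $12.20 + 152 @ $10.95 = $7,585.75
Ending inventory: 146 @ $10.95 + 211 @ $11.40 = $4,004.10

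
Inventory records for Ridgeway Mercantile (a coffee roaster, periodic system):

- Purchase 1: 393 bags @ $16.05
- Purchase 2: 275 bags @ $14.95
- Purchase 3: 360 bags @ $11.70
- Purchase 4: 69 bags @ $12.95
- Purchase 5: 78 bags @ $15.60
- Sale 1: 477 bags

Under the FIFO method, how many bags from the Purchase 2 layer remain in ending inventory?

191

Sale 1 (477) [FIFO — oldest first]: 393 @ $16.05 + 84 @ $14.95 = $7,563.45
Ending inventory: 191 @ $14.95 + 360 @ $11.70 + 69 @ $12.95 + 78 @ $15.60 = $9,177.80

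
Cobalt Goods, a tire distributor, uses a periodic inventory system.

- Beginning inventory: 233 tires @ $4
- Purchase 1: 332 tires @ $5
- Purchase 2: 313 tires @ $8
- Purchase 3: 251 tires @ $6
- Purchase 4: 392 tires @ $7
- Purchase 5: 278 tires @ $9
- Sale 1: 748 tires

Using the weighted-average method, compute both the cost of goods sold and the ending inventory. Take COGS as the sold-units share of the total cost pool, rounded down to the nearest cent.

COGS = $4,926.23; ending inventory = $6,921.77

Sale 1, sell 748: 748/1799 × $11,848.00 → $4,926.23
Ending inventory (cost pool remaining) = $6,921.77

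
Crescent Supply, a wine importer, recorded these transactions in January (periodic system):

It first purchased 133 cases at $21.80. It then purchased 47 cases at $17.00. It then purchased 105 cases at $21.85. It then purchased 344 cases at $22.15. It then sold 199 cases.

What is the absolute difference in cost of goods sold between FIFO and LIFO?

FIFO COGS: 133 @ $21.80 + 47 @ $17.00 + 19 @ $21.85 = $4,113.55
LIFO COGS: 199 @ $22.15 = $4,407.85
Difference = |$4,113.55 − $4,407.85| = $294.30

$294.30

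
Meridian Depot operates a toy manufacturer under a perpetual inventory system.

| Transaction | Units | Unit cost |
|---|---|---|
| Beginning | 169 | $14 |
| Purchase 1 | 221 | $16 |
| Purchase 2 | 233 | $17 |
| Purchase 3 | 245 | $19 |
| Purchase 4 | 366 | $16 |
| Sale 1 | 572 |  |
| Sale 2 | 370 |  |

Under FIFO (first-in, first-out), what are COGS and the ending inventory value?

Sale 1 (572) [FIFO — oldest first]: 169 @ $14 + 221 @ $16 + 182 @ $17 = $8,996
Sale 2 (370) [FIFO — oldest first]: 51 @ $17 + 245 @ $19 + 74 @ $16 = $6,706
Total COGS = $8,996 + $6,706 = $15,702
Ending inventory: 292 @ $16 = $4,672
Check: goods available $20,374 = COGS $15,702 + ending $4,672

COGS = $15,702; ending inventory = $4,672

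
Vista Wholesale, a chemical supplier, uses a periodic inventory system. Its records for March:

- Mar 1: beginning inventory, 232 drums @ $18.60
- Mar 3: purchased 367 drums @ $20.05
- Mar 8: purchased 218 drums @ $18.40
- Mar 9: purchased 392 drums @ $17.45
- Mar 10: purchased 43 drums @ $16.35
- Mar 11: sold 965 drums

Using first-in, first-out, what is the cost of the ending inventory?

Mar 11, 965 sold [FIFO — oldest first]: 232 @ $18.60 + 367 @ $20.05 + 218 @ $18.40 + 148 @ $17.45 = $18,267.35
Ending inventory: 244 @ $17.45 + 43 @ $16.35 = $4,960.85

Ending inventory = $4,960.85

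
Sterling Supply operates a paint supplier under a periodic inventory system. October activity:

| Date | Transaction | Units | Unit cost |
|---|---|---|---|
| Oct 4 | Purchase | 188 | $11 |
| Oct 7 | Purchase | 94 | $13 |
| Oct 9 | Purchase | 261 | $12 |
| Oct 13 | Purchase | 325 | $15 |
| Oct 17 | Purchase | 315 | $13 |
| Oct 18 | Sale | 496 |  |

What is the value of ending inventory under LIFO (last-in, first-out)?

Oct 18, 496 sold [LIFO — newest first]: 315 @ $13 + 181 @ $15 = $6,810
Ending inventory: 188 @ $11 + 94 @ $13 + 261 @ $12 + 144 @ $15 = $8,582
Check: goods available $15,392 = COGS $6,810 + ending $8,582

Ending inventory = $8,582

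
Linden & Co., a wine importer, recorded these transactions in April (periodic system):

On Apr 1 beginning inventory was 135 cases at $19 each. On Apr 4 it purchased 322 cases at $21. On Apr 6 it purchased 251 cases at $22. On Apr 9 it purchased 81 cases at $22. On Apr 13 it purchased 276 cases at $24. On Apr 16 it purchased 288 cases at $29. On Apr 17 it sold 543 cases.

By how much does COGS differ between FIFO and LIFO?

FIFO COGS: 135 @ $19 + 322 @ $21 + 86 @ $22 = $11,219
LIFO COGS: 288 @ $29 + 255 @ $24 = $14,472
Difference = |$11,219 − $14,472| = $3,253

$3,253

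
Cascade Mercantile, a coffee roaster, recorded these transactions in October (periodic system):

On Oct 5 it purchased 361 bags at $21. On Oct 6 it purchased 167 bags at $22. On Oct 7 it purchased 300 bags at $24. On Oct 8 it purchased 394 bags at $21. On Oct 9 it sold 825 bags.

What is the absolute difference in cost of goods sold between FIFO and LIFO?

$27

FIFO COGS: 361 @ $21 + 167 @ $22 + 297 @ $24 = $18,383
LIFO COGS: 394 @ $21 + 300 @ $24 + 131 @ $22 = $18,356
Difference = |$18,383 − $18,356| = $27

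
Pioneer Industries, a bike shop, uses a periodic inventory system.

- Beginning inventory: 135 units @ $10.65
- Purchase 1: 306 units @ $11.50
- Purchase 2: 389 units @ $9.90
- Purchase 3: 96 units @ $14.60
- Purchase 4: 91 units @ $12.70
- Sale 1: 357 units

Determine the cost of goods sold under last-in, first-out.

COGS = $4,240.30

Sale 1 (357) [LIFO — newest first]: 91 @ $12.70 + 96 @ $14.60 + 170 @ $9.90 = $4,240.30
Ending inventory: 135 @ $10.65 + 306 @ $11.50 + 219 @ $9.90 = $7,124.85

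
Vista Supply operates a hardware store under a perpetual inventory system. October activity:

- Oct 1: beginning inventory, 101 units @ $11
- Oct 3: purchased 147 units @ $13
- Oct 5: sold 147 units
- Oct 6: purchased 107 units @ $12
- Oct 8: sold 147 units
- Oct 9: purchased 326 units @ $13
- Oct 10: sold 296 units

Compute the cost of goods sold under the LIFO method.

COGS = $7,483

Oct 5, 147 sold [LIFO — newest first]: 147 @ $13 = $1,911
Oct 8, 147 sold [LIFO — newest first]: 107 @ $12 + 40 @ $11 = $1,724
Oct 10, 296 sold [LIFO — newest first]: 296 @ $13 = $3,848
Total COGS = $1,911 + $1,724 + $3,848 = $7,483
Ending inventory: 61 @ $11 + 30 @ $13 = $1,061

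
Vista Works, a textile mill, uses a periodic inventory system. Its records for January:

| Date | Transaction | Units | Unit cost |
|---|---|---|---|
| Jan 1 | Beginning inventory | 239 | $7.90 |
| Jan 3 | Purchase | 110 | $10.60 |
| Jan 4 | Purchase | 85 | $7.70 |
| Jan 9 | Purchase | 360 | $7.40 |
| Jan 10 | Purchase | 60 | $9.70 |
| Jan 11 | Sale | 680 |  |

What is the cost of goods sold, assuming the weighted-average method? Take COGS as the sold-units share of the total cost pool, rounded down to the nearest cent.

Jan 11, sell 680: 680/854 × $6,954.60 → $5,537.62
Ending inventory (cost pool remaining) = $1,416.98
Check: goods available $6,954.60 = COGS $5,537.62 + ending $1,416.98

COGS = $5,537.62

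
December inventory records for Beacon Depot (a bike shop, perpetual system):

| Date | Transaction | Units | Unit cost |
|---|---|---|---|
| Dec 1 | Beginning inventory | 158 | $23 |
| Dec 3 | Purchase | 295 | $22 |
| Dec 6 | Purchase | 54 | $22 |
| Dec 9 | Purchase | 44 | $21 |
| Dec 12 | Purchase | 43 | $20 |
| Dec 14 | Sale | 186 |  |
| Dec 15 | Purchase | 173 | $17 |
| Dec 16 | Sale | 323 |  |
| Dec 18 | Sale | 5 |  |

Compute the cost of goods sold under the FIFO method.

COGS = $11,459

Dec 14, 186 sold [FIFO — oldest first]: 158 @ $23 + 28 @ $22 = $4,250
Dec 16, 323 sold [FIFO — oldest first]: 267 @ $22 + 54 @ $22 + 2 @ $21 = $7,104
Dec 18, 5 sold [FIFO — oldest first]: 5 @ $21 = $105
Total COGS = $4,250 + $7,104 + $105 = $11,459
Ending inventory: 37 @ $21 + 43 @ $20 + 173 @ $17 = $4,578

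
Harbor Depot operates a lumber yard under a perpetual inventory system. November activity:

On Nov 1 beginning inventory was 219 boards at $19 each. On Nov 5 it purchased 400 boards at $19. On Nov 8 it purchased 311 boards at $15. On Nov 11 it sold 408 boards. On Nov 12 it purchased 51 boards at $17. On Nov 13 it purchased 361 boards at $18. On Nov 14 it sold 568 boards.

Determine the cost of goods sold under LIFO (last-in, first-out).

Nov 11, 408 sold [LIFO — newest first]: 311 @ $15 + 97 @ $19 = $6,508
Nov 14, 568 sold [LIFO — newest first]: 361 @ $18 + 51 @ $17 + 156 @ $19 = $10,329
Total COGS = $6,508 + $10,329 = $16,837
Ending inventory: 219 @ $19 + 147 @ $19 = $6,954

COGS = $16,837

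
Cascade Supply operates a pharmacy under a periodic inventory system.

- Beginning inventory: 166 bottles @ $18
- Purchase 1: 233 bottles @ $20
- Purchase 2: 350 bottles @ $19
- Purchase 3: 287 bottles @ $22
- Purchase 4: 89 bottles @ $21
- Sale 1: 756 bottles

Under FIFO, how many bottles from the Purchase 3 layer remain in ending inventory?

280

Sale 1 (756) [FIFO — oldest first]: 166 @ $18 + 233 @ $20 + 350 @ $19 + 7 @ $22 = $14,452
Ending inventory: 280 @ $22 + 89 @ $21 = $8,029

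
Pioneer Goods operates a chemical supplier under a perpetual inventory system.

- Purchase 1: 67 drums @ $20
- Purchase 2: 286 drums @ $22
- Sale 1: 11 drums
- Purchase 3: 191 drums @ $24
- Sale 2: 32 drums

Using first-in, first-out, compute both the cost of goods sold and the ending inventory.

Sale 1 (11) [FIFO — oldest first]: 11 @ $20 = $220
Sale 2 (32) [FIFO — oldest first]: 32 @ $20 = $640
Total COGS = $220 + $640 = $860
Ending inventory: 24 @ $20 + 286 @ $22 + 191 @ $24 = $11,356
Check: goods available $12,216 = COGS $860 + ending $11,356

COGS = $860; ending inventory = $11,356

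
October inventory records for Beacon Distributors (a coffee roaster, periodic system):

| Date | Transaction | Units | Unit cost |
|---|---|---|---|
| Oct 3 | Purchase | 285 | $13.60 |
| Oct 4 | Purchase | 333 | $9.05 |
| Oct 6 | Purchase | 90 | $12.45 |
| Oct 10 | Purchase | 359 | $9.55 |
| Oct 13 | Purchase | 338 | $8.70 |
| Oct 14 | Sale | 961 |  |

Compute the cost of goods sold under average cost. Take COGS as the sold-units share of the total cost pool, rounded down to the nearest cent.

Oct 14, sell 961: 961/1405 × $14,379.20 → $9,835.16
Ending inventory (cost pool remaining) = $4,544.04

COGS = $9,835.16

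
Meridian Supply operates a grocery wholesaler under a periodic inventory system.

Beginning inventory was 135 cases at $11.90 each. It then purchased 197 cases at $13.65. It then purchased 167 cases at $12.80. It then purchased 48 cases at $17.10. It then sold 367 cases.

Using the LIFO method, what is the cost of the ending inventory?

Sale 1 (367) [LIFO — newest first]: 48 @ $17.10 + 167 @ $12.80 + 152 @ $13.65 = $5,033.20
Ending inventory: 135 @ $11.90 + 45 @ $13.65 = $2,220.75

Ending inventory = $2,220.75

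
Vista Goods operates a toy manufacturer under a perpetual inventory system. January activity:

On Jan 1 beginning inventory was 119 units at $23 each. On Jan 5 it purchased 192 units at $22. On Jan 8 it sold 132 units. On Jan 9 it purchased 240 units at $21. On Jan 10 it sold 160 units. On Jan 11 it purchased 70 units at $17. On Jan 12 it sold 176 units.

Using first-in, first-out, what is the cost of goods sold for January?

Jan 8, 132 sold [FIFO — oldest first]: 119 @ $23 + 13 @ $22 = $3,023
Jan 10, 160 sold [FIFO — oldest first]: 160 @ $22 = $3,520
Jan 12, 176 sold [FIFO — oldest first]: 19 @ $22 + 157 @ $21 = $3,715
Total COGS = $3,023 + $3,520 + $3,715 = $10,258
Ending inventory: 83 @ $21 + 70 @ $17 = $2,933
Check: goods available $13,191 = COGS $10,258 + ending $2,933

COGS = $10,258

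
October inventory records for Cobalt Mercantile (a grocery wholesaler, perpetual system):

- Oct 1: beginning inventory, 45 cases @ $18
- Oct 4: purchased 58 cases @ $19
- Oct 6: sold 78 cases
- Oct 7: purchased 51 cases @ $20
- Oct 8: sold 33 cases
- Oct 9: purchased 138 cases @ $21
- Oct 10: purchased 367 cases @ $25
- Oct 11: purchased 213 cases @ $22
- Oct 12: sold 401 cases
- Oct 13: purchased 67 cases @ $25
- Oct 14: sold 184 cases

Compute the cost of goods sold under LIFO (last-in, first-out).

COGS = $16,108

Oct 6, 78 sold [LIFO — newest first]: 58 @ $19 + 20 @ $18 = $1,462
Oct 8, 33 sold [LIFO — newest first]: 33 @ $20 = $660
Oct 12, 401 sold [LIFO — newest first]: 213 @ $22 + 188 @ $25 = $9,386
Oct 14, 184 sold [LIFO — newest first]: 67 @ $25 + 117 @ $25 = $4,600
Total COGS = $1,462 + $660 + $9,386 + $4,600 = $16,108
Ending inventory: 25 @ $18 + 18 @ $20 + 138 @ $21 + 62 @ $25 = $5,258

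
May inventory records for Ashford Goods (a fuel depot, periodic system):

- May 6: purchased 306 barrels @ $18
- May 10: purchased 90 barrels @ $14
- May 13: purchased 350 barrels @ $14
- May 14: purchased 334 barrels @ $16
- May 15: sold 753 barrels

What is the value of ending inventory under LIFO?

May 15, 753 sold [LIFO — newest first]: 334 @ $16 + 350 @ $14 + 69 @ $14 = $11,210
Ending inventory: 306 @ $18 + 21 @ $14 = $5,802

Ending inventory = $5,802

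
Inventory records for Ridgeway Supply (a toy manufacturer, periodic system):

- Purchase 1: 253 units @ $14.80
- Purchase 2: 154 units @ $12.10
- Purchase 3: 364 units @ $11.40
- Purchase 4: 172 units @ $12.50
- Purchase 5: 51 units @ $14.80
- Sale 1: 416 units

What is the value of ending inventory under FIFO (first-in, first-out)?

Ending inventory = $6,951.80

Sale 1 (416) [FIFO — oldest first]: 253 @ $14.80 + 154 @ $12.10 + 9 @ $11.40 = $5,710.40
Ending inventory: 355 @ $11.40 + 172 @ $12.50 + 51 @ $14.80 = $6,951.80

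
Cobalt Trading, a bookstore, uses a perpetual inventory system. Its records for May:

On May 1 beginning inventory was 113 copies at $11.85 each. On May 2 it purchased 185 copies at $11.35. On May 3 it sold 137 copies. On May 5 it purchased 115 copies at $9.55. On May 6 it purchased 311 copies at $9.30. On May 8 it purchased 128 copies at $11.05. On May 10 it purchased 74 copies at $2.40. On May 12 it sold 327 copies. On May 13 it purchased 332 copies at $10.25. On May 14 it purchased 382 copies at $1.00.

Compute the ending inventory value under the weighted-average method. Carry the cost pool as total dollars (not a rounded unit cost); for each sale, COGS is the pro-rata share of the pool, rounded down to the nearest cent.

Ending inventory = $8,141.76

After May 1: 113 on hand, pool $1,339.05 (≈ $11.8500 each)
After May 2: 298 on hand, pool $3,438.80 (≈ $11.5396 each)
May 3, sell 137: 137/298 × $3,438.80 → $1,580.92
After May 5: 276 on hand, pool $2,956.13 (≈ $10.7106 each)
After May 6: 587 on hand, pool $5,848.43 (≈ $9.9633 each)
After May 8: 715 on hand, pool $7,262.83 (≈ $10.1578 each)
After May 10: 789 on hand, pool $7,440.43 (≈ $9.4302 each)
May 12, sell 327: 327/789 × $7,440.43 → $3,083.67
After May 13: 794 on hand, pool $7,759.76 (≈ $9.7730 each)
After May 14: 1176 on hand, pool $8,141.76 (≈ $6.9233 each)
Total COGS = $1,580.92 + $3,083.67 = $4,664.59
Ending inventory (cost pool remaining) = $8,141.76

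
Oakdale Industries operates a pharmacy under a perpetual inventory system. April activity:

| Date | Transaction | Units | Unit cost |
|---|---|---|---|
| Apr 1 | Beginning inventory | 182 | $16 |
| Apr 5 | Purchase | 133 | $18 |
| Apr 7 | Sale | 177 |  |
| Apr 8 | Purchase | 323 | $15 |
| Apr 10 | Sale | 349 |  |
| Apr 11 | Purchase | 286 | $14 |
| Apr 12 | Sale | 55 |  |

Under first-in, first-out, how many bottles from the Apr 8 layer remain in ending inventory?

57

Apr 7, 177 sold [FIFO — oldest first]: 177 @ $16 = $2,832
Apr 10, 349 sold [FIFO — oldest first]: 5 @ $16 + 133 @ $18 + 211 @ $15 = $5,639
Apr 12, 55 sold [FIFO — oldest first]: 55 @ $15 = $825
Total COGS = $2,832 + $5,639 + $825 = $9,296
Ending inventory: 57 @ $15 + 286 @ $14 = $4,859
Check: goods available $14,155 = COGS $9,296 + ending $4,859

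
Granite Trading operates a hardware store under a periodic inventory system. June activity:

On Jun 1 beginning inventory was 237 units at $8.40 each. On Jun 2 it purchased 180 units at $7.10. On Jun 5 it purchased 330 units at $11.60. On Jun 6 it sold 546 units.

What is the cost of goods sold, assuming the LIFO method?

COGS = $5,408.40

Jun 6, 546 sold [LIFO — newest first]: 330 @ $11.60 + 180 @ $7.10 + 36 @ $8.40 = $5,408.40
Ending inventory: 201 @ $8.40 = $1,688.40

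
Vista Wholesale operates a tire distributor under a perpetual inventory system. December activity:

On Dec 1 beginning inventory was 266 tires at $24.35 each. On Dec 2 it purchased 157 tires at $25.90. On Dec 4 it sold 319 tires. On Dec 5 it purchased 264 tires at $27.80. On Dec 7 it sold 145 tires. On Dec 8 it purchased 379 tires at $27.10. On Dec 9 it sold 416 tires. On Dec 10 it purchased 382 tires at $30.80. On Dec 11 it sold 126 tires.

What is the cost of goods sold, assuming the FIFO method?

COGS = $26,527.50

Dec 4, 319 sold [FIFO — oldest first]: 266 @ $24.35 + 53 @ $25.90 = $7,849.80
Dec 7, 145 sold [FIFO — oldest first]: 104 @ $25.90 + 41 @ $27.80 = $3,833.40
Dec 9, 416 sold [FIFO — oldest first]: 223 @ $27.80 + 193 @ $27.10 = $11,429.70
Dec 11, 126 sold [FIFO — oldest first]: 126 @ $27.10 = $3,414.60
Total COGS = $7,849.80 + $3,833.40 + $11,429.70 + $3,414.60 = $26,527.50
Ending inventory: 60 @ $27.10 + 382 @ $30.80 = $13,391.60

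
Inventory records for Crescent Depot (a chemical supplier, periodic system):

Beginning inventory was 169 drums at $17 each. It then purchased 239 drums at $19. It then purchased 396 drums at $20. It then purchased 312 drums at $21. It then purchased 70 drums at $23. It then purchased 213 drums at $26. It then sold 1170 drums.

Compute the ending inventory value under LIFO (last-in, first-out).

Sale 1 (1170) [LIFO — newest first]: 213 @ $26 + 70 @ $23 + 312 @ $21 + 396 @ $20 + 179 @ $19 = $25,021
Ending inventory: 169 @ $17 + 60 @ $19 = $4,013

Ending inventory = $4,013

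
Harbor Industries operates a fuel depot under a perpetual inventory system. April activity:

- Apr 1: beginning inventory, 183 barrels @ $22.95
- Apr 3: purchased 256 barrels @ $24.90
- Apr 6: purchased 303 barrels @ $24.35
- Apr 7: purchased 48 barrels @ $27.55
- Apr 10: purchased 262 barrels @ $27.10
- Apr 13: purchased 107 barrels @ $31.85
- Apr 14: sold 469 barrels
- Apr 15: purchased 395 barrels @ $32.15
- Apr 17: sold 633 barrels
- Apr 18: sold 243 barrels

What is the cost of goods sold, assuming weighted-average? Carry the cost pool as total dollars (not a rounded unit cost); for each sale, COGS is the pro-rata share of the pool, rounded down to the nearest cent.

COGS = $36,620.42

After Apr 1: 183 on hand, pool $4,199.85 (≈ $22.9500 each)
After Apr 3: 439 on hand, pool $10,574.25 (≈ $24.0871 each)
After Apr 6: 742 on hand, pool $17,952.30 (≈ $24.1945 each)
After Apr 7: 790 on hand, pool $19,274.70 (≈ $24.3984 each)
After Apr 10: 1052 on hand, pool $26,374.90 (≈ $25.0712 each)
After Apr 13: 1159 on hand, pool $29,782.85 (≈ $25.6970 each)
Apr 14, sell 469: 469/1159 × $29,782.85 → $12,051.90
After Apr 15: 1085 on hand, pool $30,430.20 (≈ $28.0463 each)
Apr 17, sell 633: 633/1085 × $30,430.20 → $17,753.28
Apr 18, sell 243: 243/452 × $12,676.92 → $6,815.24
Total COGS = $12,051.90 + $17,753.28 + $6,815.24 = $36,620.42
Ending inventory (cost pool remaining) = $5,861.68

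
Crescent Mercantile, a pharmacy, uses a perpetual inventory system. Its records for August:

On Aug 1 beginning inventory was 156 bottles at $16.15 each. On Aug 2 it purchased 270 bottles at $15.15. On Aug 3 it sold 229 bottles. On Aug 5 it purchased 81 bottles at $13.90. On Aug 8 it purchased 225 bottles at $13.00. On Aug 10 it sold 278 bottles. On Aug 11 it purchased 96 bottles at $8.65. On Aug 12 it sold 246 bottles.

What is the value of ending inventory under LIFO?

Aug 3, 229 sold [LIFO — newest first]: 229 @ $15.15 = $3,469.35
Aug 10, 278 sold [LIFO — newest first]: 225 @ $13.00 + 53 @ $13.90 = $3,661.70
Aug 12, 246 sold [LIFO — newest first]: 96 @ $8.65 + 28 @ $13.90 + 41 @ $15.15 + 81 @ $16.15 = $3,148.90
Total COGS = $3,469.35 + $3,661.70 + $3,148.90 = $10,279.95
Ending inventory: 75 @ $16.15 = $1,211.25

Ending inventory = $1,211.25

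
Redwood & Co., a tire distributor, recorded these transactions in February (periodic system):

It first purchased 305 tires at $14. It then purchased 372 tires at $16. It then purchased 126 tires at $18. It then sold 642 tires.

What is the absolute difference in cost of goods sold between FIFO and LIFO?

$574

FIFO COGS: 305 @ $14 + 337 @ $16 = $9,662
LIFO COGS: 126 @ $18 + 372 @ $16 + 144 @ $14 = $10,236
Difference = |$9,662 − $10,236| = $574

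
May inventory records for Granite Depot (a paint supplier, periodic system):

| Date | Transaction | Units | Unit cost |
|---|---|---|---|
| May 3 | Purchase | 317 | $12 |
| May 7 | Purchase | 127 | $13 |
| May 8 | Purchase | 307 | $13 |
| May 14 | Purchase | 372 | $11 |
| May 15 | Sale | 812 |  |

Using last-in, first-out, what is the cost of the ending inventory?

May 15, 812 sold [LIFO — newest first]: 372 @ $11 + 307 @ $13 + 127 @ $13 + 6 @ $12 = $9,806
Ending inventory: 311 @ $12 = $3,732
Check: goods available $13,538 = COGS $9,806 + ending $3,732

Ending inventory = $3,732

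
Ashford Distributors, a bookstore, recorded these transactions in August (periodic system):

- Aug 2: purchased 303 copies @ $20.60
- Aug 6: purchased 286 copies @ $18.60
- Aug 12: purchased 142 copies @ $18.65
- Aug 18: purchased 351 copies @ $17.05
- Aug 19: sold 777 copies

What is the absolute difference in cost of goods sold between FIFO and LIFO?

$1,078.75

FIFO COGS: 303 @ $20.60 + 286 @ $18.60 + 142 @ $18.65 + 46 @ $17.05 = $14,994.00
LIFO COGS: 351 @ $17.05 + 142 @ $18.65 + 284 @ $18.60 = $13,915.25
Difference = |$14,994.00 − $13,915.25| = $1,078.75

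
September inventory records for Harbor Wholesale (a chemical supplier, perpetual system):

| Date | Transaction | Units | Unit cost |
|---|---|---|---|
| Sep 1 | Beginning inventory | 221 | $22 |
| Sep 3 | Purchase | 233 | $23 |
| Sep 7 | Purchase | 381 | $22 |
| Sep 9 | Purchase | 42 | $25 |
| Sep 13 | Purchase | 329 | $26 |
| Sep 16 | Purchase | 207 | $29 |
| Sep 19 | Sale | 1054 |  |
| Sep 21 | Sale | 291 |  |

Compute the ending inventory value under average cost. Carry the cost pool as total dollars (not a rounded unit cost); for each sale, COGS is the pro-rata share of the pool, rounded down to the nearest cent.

After Sep 1: 221 on hand, pool $4,862.00 (≈ $22.0000 each)
After Sep 3: 454 on hand, pool $10,221.00 (≈ $22.5132 each)
After Sep 7: 835 on hand, pool $18,603.00 (≈ $22.2790 each)
After Sep 9: 877 on hand, pool $19,653.00 (≈ $22.4094 each)
After Sep 13: 1206 on hand, pool $28,207.00 (≈ $23.3889 each)
After Sep 16: 1413 on hand, pool $34,210.00 (≈ $24.2109 each)
Sep 19, sell 1054: 1054/1413 × $34,210.00 → $25,518.28
Sep 21, sell 291: 291/359 × $8,691.72 → $7,045.37
Total COGS = $25,518.28 + $7,045.37 = $32,563.65
Ending inventory (cost pool remaining) = $1,646.35

Ending inventory = $1,646.35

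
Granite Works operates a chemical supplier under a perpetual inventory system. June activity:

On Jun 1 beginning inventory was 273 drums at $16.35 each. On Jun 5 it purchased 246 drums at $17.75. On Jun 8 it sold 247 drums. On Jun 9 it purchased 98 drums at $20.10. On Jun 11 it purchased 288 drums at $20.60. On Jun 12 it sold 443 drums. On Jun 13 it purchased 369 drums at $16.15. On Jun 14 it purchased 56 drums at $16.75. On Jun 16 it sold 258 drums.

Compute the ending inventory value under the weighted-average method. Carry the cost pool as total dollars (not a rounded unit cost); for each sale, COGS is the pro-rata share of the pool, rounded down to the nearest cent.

After Jun 1: 273 on hand, pool $4,463.55 (≈ $16.3500 each)
After Jun 5: 519 on hand, pool $8,830.05 (≈ $17.0136 each)
Jun 8, sell 247: 247/519 × $8,830.05 → $4,202.35
After Jun 9: 370 on hand, pool $6,597.50 (≈ $17.8311 each)
After Jun 11: 658 on hand, pool $12,530.30 (≈ $19.0430 each)
Jun 12, sell 443: 443/658 × $12,530.30 → $8,436.05
After Jun 13: 584 on hand, pool $10,053.60 (≈ $17.2151 each)
After Jun 14: 640 on hand, pool $10,991.60 (≈ $17.1744 each)
Jun 16, sell 258: 258/640 × $10,991.60 → $4,430.98
Total COGS = $4,202.35 + $8,436.05 + $4,430.98 = $17,069.38
Ending inventory (cost pool remaining) = $6,560.62
Check: goods available $23,630.00 = COGS $17,069.38 + ending $6,560.62

Ending inventory = $6,560.62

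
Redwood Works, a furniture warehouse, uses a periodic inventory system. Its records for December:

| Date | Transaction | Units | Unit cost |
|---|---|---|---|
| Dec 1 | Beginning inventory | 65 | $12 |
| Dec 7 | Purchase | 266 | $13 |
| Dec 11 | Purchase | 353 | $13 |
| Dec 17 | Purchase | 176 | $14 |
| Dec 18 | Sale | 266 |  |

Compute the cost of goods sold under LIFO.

COGS = $3,634

Dec 18, 266 sold [LIFO — newest first]: 176 @ $14 + 90 @ $13 = $3,634
Ending inventory: 65 @ $12 + 266 @ $13 + 263 @ $13 = $7,657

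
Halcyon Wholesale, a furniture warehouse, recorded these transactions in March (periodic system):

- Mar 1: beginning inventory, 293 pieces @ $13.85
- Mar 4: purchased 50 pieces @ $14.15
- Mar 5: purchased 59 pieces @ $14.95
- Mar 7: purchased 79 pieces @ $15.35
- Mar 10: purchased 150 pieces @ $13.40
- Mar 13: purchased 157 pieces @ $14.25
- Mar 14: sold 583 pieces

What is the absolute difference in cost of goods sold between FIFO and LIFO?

$41.20

FIFO COGS: 293 @ $13.85 + 50 @ $14.15 + 59 @ $14.95 + 79 @ $15.35 + 102 @ $13.40 = $8,227.05
LIFO COGS: 157 @ $14.25 + 150 @ $13.40 + 79 @ $15.35 + 59 @ $14.95 + 50 @ $14.15 + 88 @ $13.85 = $8,268.25
Difference = |$8,227.05 − $8,268.25| = $41.20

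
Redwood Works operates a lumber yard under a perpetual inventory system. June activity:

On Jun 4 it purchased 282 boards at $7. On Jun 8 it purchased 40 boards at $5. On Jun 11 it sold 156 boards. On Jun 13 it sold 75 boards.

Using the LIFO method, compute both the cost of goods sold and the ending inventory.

Jun 11, 156 sold [LIFO — newest first]: 40 @ $5 + 116 @ $7 = $1,012
Jun 13, 75 sold [LIFO — newest first]: 75 @ $7 = $525
Total COGS = $1,012 + $525 = $1,537
Ending inventory: 91 @ $7 = $637

COGS = $1,537; ending inventory = $637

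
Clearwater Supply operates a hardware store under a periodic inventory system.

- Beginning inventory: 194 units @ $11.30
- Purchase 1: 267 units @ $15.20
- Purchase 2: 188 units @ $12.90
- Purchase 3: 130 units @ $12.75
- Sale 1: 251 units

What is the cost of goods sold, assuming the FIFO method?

Sale 1 (251) [FIFO — oldest first]: 194 @ $11.30 + 57 @ $15.20 = $3,058.60
Ending inventory: 210 @ $15.20 + 188 @ $12.90 + 130 @ $12.75 = $7,274.70

COGS = $3,058.60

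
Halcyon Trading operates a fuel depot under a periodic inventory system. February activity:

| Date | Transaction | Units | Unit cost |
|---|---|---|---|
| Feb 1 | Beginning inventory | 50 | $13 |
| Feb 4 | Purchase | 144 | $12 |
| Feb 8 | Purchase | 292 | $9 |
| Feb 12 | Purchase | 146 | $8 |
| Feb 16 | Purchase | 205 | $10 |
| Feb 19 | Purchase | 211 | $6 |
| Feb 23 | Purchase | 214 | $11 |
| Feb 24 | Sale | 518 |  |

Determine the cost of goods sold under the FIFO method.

Feb 24, 518 sold [FIFO — oldest first]: 50 @ $13 + 144 @ $12 + 292 @ $9 + 32 @ $8 = $5,262
Ending inventory: 114 @ $8 + 205 @ $10 + 211 @ $6 + 214 @ $11 = $6,582
Check: goods available $11,844 = COGS $5,262 + ending $6,582

COGS = $5,262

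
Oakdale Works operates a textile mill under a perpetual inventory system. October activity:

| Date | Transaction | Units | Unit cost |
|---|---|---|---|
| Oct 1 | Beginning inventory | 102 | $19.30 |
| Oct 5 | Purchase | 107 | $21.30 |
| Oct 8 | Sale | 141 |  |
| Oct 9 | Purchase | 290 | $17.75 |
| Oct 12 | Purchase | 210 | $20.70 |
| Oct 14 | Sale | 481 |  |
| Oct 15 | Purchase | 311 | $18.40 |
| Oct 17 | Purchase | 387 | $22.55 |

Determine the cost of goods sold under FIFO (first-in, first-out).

COGS = $11,941.30

Oct 8, 141 sold [FIFO — oldest first]: 102 @ $19.30 + 39 @ $21.30 = $2,799.30
Oct 14, 481 sold [FIFO — oldest first]: 68 @ $21.30 + 290 @ $17.75 + 123 @ $20.70 = $9,142.00
Total COGS = $2,799.30 + $9,142.00 = $11,941.30
Ending inventory: 87 @ $20.70 + 311 @ $18.40 + 387 @ $22.55 = $16,250.15
Check: goods available $28,191.45 = COGS $11,941.30 + ending $16,250.15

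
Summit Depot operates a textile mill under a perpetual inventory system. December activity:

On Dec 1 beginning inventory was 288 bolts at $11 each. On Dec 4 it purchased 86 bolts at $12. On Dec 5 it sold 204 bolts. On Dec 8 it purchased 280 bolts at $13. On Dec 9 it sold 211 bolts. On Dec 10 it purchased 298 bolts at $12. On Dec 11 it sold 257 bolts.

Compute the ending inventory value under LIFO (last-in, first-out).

Ending inventory = $3,259

Dec 5, 204 sold [LIFO — newest first]: 86 @ $12 + 118 @ $11 = $2,330
Dec 9, 211 sold [LIFO — newest first]: 211 @ $13 = $2,743
Dec 11, 257 sold [LIFO — newest first]: 257 @ $12 = $3,084
Total COGS = $2,330 + $2,743 + $3,084 = $8,157
Ending inventory: 170 @ $11 + 69 @ $13 + 41 @ $12 = $3,259
Check: goods available $11,416 = COGS $8,157 + ending $3,259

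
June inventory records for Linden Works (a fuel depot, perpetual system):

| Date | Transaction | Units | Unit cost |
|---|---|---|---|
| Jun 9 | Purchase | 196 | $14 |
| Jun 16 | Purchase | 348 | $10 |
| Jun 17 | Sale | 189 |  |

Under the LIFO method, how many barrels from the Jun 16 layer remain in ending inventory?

Jun 17, 189 sold [LIFO — newest first]: 189 @ $10 = $1,890
Ending inventory: 196 @ $14 + 159 @ $10 = $4,334

159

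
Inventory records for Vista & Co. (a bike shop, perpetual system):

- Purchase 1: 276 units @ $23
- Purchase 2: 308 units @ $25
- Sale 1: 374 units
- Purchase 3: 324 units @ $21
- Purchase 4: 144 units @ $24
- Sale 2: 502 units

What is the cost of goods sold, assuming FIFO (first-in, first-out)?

COGS = $20,180

Sale 1 (374) [FIFO — oldest first]: 276 @ $23 + 98 @ $25 = $8,798
Sale 2 (502) [FIFO — oldest first]: 210 @ $25 + 292 @ $21 = $11,382
Total COGS = $8,798 + $11,382 = $20,180
Ending inventory: 32 @ $21 + 144 @ $24 = $4,128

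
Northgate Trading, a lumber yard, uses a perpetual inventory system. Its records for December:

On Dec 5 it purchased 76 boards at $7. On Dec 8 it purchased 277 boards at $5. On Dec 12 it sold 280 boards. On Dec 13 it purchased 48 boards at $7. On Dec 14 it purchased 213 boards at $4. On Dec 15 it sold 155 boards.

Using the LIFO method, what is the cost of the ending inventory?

Dec 12, 280 sold [LIFO — newest first]: 277 @ $5 + 3 @ $7 = $1,406
Dec 15, 155 sold [LIFO — newest first]: 155 @ $4 = $620
Total COGS = $1,406 + $620 = $2,026
Ending inventory: 73 @ $7 + 48 @ $7 + 58 @ $4 = $1,079

Ending inventory = $1,079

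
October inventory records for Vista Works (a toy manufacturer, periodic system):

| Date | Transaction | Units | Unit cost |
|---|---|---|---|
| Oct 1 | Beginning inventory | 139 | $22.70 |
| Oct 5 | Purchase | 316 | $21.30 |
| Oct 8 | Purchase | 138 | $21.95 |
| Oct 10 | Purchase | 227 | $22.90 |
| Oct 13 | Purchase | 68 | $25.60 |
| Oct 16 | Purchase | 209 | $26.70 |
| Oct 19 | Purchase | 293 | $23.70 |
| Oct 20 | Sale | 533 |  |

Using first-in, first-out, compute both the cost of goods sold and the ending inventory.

COGS = $11,598.20; ending inventory = $20,780.50

Oct 20, 533 sold [FIFO — oldest first]: 139 @ $22.70 + 316 @ $21.30 + 78 @ $21.95 = $11,598.20
Ending inventory: 60 @ $21.95 + 227 @ $22.90 + 68 @ $25.60 + 209 @ $26.70 + 293 @ $23.70 = $20,780.50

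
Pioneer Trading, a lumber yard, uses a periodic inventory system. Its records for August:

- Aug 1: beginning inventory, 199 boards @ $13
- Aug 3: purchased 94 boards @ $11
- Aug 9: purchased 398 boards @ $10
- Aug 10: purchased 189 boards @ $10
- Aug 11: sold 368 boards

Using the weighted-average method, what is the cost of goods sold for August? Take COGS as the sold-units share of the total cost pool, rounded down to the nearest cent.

Aug 11, sell 368: 368/880 × $9,491.00 → $3,968.96
Ending inventory (cost pool remaining) = $5,522.04

COGS = $3,968.96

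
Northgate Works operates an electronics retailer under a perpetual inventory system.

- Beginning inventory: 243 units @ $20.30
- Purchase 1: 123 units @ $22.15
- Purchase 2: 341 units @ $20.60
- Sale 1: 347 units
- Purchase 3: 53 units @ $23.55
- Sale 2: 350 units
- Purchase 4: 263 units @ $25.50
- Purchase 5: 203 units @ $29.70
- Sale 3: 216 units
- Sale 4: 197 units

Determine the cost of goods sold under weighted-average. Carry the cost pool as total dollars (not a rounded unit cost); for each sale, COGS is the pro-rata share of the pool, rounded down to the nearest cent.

COGS = $25,581.19

After Beginning: 243 on hand, pool $4,932.90 (≈ $20.3000 each)
After Purchase 1: 366 on hand, pool $7,657.35 (≈ $20.9217 each)
After Purchase 2: 707 on hand, pool $14,681.95 (≈ $20.7665 each)
Sale 1, sell 347: 347/707 × $14,681.95 → $7,205.99
After Purchase 3: 413 on hand, pool $8,724.11 (≈ $21.1238 each)
Sale 2, sell 350: 350/413 × $8,724.11 → $7,393.31
After Purchase 4: 326 on hand, pool $8,037.30 (≈ $24.6543 each)
After Purchase 5: 529 on hand, pool $14,066.40 (≈ $26.5905 each)
Sale 3, sell 216: 216/529 × $14,066.40 → $5,743.55
Sale 4, sell 197: 197/313 × $8,322.85 → $5,238.34
Total COGS = $7,205.99 + $7,393.31 + $5,743.55 + $5,238.34 = $25,581.19
Ending inventory (cost pool remaining) = $3,084.51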